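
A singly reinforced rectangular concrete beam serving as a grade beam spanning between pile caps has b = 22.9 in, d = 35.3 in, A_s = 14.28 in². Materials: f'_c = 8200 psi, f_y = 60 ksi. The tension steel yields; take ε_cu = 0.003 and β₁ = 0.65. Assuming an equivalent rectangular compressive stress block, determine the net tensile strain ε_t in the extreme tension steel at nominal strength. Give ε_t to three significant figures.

a = A_s f_y/(0.85 f'_c b) = 5.368 in.
β₁ = 0.65, so c = a/β₁ = 5.368/0.65 = 8.258 in.
From the linear strain diagram with ε_cu = 0.003: ε_t = 0.003 (d − c)/c = 0.003 × (35.3 − 8.258)/8.258 = 0.00982.
Since ε_t ≥ 0.005, the section is tension-controlled.

ε_t ≈ 0.00982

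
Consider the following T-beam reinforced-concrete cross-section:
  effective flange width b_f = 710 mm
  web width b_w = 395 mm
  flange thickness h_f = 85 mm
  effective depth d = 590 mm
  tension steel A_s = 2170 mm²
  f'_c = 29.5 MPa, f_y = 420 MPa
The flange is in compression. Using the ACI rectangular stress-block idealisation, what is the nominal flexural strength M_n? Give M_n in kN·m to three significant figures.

M_n ≈ 514 kN·m

Tension: T = A_s f_y = 2170 × 420 = 911400 N.
Try a within the flange: a = T/(0.85 f'_c b_f) = 911400/(0.85 × 29.5 × 710) = 51.19 mm.
Since a = 51.19 ≤ h_f = 85 mm, the stress block lies entirely in the flange; analyse as a rectangular beam of width b_f.
M_n = T(d − a/2) = 911400 × (590 − 25.595) = 514.40 × 10⁶ N·mm.
M_n = 514.40 kN·m.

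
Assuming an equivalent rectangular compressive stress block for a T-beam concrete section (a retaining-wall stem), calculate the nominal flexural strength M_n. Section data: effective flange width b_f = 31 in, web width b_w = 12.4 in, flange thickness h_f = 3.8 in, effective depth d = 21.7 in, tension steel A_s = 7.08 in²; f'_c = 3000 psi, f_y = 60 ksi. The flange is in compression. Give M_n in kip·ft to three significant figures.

Tension: T = A_s f_y = 7.08 × 60 = 424.8 kips.
Try a within the flange: a = T/(0.85 f'_c b_f) = 424.8/(0.85 × 3 × 31) = 5.374 in.
a = 5.374 > h_f = 3.8 in: the block extends into the web. Split into flange-overhang and web parts.
C_f = 0.85 f'_c (b_f − b_w) h_f = 0.85 × 3 × (31 − 12.4) × 3.8 = 180.2 kips.
Remaining web compression depth: a_w = (T − C_f)/(0.85 f'_c b_w) = (424.8 − 180.2)/(0.85 × 3 × 12.4) = 7.736 in.
M_n = C_f(d − h_f/2) + (T − C_f)(d − a_w/2) = 180.2 × (21.7 − 1.9) + 244.6 × (21.7 − 3.868) = 3568.0 + 4361.7 = 7929.7 kip·in.
M_n = 7929.7/12 = 660.81 kip·ft.

M_n ≈ 661 kip·ft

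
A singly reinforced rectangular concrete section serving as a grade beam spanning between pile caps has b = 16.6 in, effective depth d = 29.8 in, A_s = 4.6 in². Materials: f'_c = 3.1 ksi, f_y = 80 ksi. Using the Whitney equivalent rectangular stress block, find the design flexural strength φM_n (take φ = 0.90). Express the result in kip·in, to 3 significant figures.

T = A_s f_y = 4.6 × 80 = 368 kips.
a = T/(0.85 f'_c b) = 368/(0.85 × 3.1 × 16.6) = 8.413 in.
M_n = T(d − a/2) = 368 × (29.8 − 4.2065) = 9418.4 kip·in.
φM_n = 0.90 × 9418.4 = 8476.6 kip·in.

φM_n ≈ 8480 kip·in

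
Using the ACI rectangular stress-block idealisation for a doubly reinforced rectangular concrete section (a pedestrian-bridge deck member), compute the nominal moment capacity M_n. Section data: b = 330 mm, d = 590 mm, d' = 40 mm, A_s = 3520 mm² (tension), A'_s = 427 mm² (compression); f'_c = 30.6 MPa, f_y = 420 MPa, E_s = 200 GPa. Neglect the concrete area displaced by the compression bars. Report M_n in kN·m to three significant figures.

Assume both tension and compression steel yield.
Net tension couple steel: A_s − A'_s = 3093 mm².
a = (A_s − A'_s) f_y / (0.85 f'_c b) = 1299060/(0.85 × 30.6 × 330) = 151.35 mm.
c = a/β₁ = 151.35/0.831 = 182.13 mm; ε'_s = 0.003(c − d')/c = 0.0023 ≥ f_y/E_s = 0.0021, so compression steel does yield.
M_n = (A_s − A'_s) f_y (d − a/2) + A'_s f_y (d − d') = [1299060 × (590 − 75.675) + 179340 × (590 − 40)] × 10⁻⁶ = 668.14 + 98.64 = 766.78 kN·m.

M_n ≈ 767 kN·m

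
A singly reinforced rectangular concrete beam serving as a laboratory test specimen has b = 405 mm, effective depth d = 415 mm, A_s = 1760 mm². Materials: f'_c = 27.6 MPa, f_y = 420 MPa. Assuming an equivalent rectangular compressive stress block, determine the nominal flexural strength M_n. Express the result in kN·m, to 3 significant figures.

M_n ≈ 278 kN·m

T = A_s f_y = 1760 × 420 = 739200 N = 739.2 kN.
From C = T: a = T/(0.85 f'_c b) = 739200/(0.85 × 27.6 × 405) = 77.80 mm.
M_n = T(d − a/2) = 739.2 kN × (415 − 38.9) mm = 278.01 kN·m.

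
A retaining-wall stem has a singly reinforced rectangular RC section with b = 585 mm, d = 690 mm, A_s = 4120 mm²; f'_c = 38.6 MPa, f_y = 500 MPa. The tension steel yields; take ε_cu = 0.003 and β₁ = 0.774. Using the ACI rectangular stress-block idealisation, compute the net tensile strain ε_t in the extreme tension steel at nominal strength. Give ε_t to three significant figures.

ε_t ≈ 0.0119

a = A_s f_y/(0.85 f'_c b) = 107.33 mm.
β₁ = 0.774, so c = a/β₁ = 107.33/0.774 = 138.67 mm.
From the linear strain diagram with ε_cu = 0.003: ε_t = 0.003 (d − c)/c = 0.003 × (690 − 138.67)/138.67 = 0.0119.
Since ε_t ≥ 0.005, the section is tension-controlled.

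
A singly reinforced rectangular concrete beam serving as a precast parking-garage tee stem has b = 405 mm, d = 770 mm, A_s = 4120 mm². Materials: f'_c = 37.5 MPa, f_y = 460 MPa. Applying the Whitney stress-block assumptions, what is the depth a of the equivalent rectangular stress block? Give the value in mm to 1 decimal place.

a ≈ 146.8 mm

T = A_s f_y = 4120 × 460 = 1895200 N = 1895.2 kN.
Setting C = 0.85 f'_c a b equal to T: a = 1895200/(0.85 × 37.5 × 405) = 146.8 mm.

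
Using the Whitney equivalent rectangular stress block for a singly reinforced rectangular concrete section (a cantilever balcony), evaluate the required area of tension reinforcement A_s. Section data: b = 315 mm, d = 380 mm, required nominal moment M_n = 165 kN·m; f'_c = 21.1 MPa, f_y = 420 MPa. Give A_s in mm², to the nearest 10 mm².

A_s ≈ 1170 mm²

With M_n = 0.85 f'_c a b (d − a/2), solve the quadratic for a:
a = d − √(d² − 2M_n/(0.85 f'_c b)) = 380 − √(380² − 2 × 165×10⁶/(0.85 × 21.1 × 315)) = 86.76 mm.
A_s = 0.85 f'_c a b / f_y = 0.85 × 21.1 × 86.76 × 315 / 420 = 1167.0 mm².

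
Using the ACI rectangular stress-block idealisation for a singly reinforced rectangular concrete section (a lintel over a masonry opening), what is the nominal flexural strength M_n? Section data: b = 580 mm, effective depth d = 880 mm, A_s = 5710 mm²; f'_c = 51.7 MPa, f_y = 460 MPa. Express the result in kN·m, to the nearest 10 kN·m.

T = A_s f_y = 5710 × 460 = 2626600 N = 2626.6 kN.
From C = T: a = T/(0.85 f'_c b) = 2626600/(0.85 × 51.7 × 580) = 103.05 mm.
M_n = T(d − a/2) = 2626.6 kN × (880 − 51.525) mm = 2176.07 kN·m.

M_n ≈ 2180 kN·m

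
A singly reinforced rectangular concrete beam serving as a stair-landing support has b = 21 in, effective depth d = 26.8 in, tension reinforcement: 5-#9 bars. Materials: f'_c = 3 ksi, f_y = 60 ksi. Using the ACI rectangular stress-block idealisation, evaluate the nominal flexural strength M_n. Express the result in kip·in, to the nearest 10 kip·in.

A_s = 5 × 1 = 5 in².
T = A_s f_y = 5 × 60 = 300 kips.
a = T/(0.85 f'_c b) = 300/(0.85 × 3 × 21) = 5.602 in.
M_n = T(d − a/2) = 300 × (26.8 − 2.801) = 7199.7 kip·in.

M_n ≈ 7200 kip·in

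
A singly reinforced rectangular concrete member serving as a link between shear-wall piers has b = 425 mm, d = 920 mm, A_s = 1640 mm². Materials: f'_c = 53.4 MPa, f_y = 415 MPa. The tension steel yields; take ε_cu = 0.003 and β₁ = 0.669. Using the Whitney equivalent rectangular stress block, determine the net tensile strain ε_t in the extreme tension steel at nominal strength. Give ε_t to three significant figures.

a = A_s f_y/(0.85 f'_c b) = 35.28 mm.
β₁ = 0.669, so c = a/β₁ = 35.28/0.669 = 52.74 mm.
From the linear strain diagram with ε_cu = 0.003: ε_t = 0.003 (d − c)/c = 0.003 × (920 − 52.74)/52.74 = 0.0493.
Since ε_t ≥ 0.005, the section is tension-controlled.

ε_t ≈ 0.0493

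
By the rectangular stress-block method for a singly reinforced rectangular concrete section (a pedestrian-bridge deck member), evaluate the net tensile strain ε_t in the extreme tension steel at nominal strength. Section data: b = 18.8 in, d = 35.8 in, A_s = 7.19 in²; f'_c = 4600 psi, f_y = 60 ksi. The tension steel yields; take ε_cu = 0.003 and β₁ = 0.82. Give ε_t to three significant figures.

ε_t ≈ 0.0120

a = A_s f_y/(0.85 f'_c b) = 5.869 in.
β₁ = 0.82, so c = a/β₁ = 5.869/0.82 = 7.157 in.
From the linear strain diagram with ε_cu = 0.003: ε_t = 0.003 (d − c)/c = 0.003 × (35.8 − 7.157)/7.157 = 0.0120.
Since ε_t ≥ 0.005, the section is tension-controlled.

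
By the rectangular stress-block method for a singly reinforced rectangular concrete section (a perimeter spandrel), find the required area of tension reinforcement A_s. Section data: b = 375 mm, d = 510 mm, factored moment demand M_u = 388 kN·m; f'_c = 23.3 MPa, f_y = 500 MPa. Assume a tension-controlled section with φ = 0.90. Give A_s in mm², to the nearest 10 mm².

M_n = M_u/φ = 388/0.90 = 431.111 kN·m.
With M_n = 0.85 f'_c a b (d − a/2), solve the quadratic for a:
a = d − √(d² − 2M_n/(0.85 f'_c b)) = 510 − √(510² − 2 × 431.111×10⁶/(0.85 × 23.3 × 375)) = 130.52 mm.
A_s = 0.85 f'_c a b / f_y = 0.85 × 23.3 × 130.52 × 375 / 500 = 1938.7 mm².

A_s ≈ 1940 mm²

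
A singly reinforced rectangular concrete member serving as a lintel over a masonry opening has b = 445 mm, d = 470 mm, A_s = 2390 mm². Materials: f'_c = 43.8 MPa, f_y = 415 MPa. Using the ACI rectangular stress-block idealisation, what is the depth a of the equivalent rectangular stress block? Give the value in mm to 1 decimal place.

T = A_s f_y = 2390 × 415 = 991850 N = 991.85 kN.
Setting C = 0.85 f'_c a b equal to T: a = 991850/(0.85 × 43.8 × 445) = 59.9 mm.

a ≈ 59.9 mm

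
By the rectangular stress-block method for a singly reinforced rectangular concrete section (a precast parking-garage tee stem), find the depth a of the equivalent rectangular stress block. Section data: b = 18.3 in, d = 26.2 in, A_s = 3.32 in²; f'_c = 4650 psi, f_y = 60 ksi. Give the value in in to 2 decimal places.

T = A_s f_y = 3.32 × 60 = 199.2 kips.
a = T/(0.85 f'_c b) = 199.2/(0.85 × 4.65 × 18.3) = 2.75 in.

a ≈ 2.75 in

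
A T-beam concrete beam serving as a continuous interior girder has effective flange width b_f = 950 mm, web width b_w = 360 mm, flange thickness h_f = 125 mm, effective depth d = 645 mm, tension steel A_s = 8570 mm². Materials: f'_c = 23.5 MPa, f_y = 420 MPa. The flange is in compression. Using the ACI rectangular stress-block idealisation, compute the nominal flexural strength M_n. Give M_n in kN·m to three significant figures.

M_n ≈ 1920 kN·m

Tension: T = A_s f_y = 8570 × 420 = 3599400 N.
Try a within the flange: a = T/(0.85 f'_c b_f) = 3599400/(0.85 × 23.5 × 950) = 189.68 mm.
a = 189.68 > h_f = 125 mm: the block extends into the web. Split into flange-overhang and web parts.
C_f = 0.85 f'_c (b_f − b_w) h_f = 0.85 × 23.5 × (950 − 360) × 125 = 1473156 N.
Remaining web compression depth: a_w = (T − C_f)/(0.85 f'_c b_w) = (3599400 − 1473156)/(0.85 × 23.5 × 360) = 295.68 mm.
M_n = C_f(d − h_f/2) + (T − C_f)(d − a_w/2) = 1473156 × (645 − 62.5) + 2126244 × (645 − 147.84) = 858.11 + 1057.08 = 1915.19 × 10⁶ N·mm.
M_n = 1915.19 kN·m.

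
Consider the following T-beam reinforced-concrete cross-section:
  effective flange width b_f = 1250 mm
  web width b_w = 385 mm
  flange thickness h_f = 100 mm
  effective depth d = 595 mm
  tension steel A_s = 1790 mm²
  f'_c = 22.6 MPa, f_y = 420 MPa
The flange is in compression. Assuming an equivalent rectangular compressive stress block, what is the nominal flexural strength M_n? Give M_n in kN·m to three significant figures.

M_n ≈ 436 kN·m

Tension: T = A_s f_y = 1790 × 420 = 751800 N.
Try a within the flange: a = T/(0.85 f'_c b_f) = 751800/(0.85 × 22.6 × 1250) = 31.31 mm.
Since a = 31.31 ≤ h_f = 100 mm, the stress block lies entirely in the flange; analyse as a rectangular beam of width b_f.
M_n = T(d − a/2) = 751800 × (595 − 15.655) = 435.55 × 10⁶ N·mm.
M_n = 435.55 kN·m.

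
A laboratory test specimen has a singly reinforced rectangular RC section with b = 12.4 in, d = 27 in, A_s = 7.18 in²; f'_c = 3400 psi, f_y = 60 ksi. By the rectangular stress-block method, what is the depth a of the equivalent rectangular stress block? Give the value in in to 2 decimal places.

a ≈ 12.02 in

T = A_s f_y = 7.18 × 60 = 430.8 kips.
a = T/(0.85 f'_c b) = 430.8/(0.85 × 3.4 × 12.4) = 12.02 in.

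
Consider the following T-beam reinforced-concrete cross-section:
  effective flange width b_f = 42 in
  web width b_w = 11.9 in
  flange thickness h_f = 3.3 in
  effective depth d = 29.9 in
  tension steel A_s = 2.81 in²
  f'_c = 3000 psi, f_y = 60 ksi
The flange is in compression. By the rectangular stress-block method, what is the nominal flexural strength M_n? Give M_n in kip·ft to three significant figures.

Tension: T = A_s f_y = 2.81 × 60 = 168.6 kips.
Try a within the flange: a = T/(0.85 f'_c b_f) = 168.6/(0.85 × 3 × 42) = 1.574 in.
Since a = 1.574 ≤ h_f = 3.3 in, the stress block lies entirely in the flange; analyse as a rectangular beam of width b_f.
M_n = T(d − a/2) = 168.6 × (29.9 − 0.787) = 4908.5 kip·in.
M_n = 4908.5/12 = 409.04 kip·ft.

M_n ≈ 409 kip·ft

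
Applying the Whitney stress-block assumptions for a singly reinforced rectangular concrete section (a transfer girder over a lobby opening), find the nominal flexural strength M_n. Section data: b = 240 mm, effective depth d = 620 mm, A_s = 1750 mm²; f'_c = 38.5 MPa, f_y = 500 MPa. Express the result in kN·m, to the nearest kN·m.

T = A_s f_y = 1750 × 500 = 875000 N = 875 kN.
From C = T: a = T/(0.85 f'_c b) = 875000/(0.85 × 38.5 × 240) = 111.41 mm.
M_n = T(d − a/2) = 875 kN × (620 − 55.705) mm = 493.76 kN·m.

M_n ≈ 494 kN·m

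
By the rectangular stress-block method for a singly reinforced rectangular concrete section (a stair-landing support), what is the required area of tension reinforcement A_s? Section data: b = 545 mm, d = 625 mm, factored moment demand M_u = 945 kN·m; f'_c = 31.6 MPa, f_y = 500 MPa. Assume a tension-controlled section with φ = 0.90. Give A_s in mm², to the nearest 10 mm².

M_n = M_u/φ = 945/0.90 = 1050 kN·m.
With M_n = 0.85 f'_c a b (d − a/2), solve the quadratic for a:
a = d − √(d² − 2M_n/(0.85 f'_c b)) = 625 − √(625² − 2 × 1050×10⁶/(0.85 × 31.6 × 545)) = 127.84 mm.
A_s = 0.85 f'_c a b / f_y = 0.85 × 31.6 × 127.84 × 545 / 500 = 3742.8 mm².

A_s ≈ 3740 mm²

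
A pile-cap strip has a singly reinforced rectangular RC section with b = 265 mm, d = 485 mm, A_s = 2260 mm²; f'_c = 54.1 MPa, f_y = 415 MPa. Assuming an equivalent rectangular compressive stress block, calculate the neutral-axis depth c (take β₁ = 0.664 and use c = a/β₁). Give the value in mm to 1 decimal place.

c ≈ 115.9 mm

T = A_s f_y = 2260 × 415 = 937900 N = 937.9 kN.
Setting C = 0.85 f'_c a b equal to T: a = 937900/(0.85 × 54.1 × 265) = 76.965 mm.
With β₁ = 0.664, c = a/β₁ = 76.965/0.664 = 115.9 mm.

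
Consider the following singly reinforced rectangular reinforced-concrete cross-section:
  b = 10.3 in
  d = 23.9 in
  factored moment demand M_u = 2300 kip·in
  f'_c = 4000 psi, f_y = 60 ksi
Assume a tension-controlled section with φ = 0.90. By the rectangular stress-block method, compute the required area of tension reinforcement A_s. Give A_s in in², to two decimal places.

A_s ≈ 1.91 in²

M_n = M_u/φ = 2300/0.90 = 2555.56 kip·in.
From M_n = 0.85 f'_c a b (d − a/2):
a = d − √(d² − 2M_n/(0.85 f'_c b)) = 23.9 − √(23.9² − 2 × 2555.56/(0.85 × 4 × 10.3)) = 3.278 in.
A_s = 0.85 f'_c a b / f_y = 0.85 × 4 × 3.278 × 10.3 / 60 = 1.913 in².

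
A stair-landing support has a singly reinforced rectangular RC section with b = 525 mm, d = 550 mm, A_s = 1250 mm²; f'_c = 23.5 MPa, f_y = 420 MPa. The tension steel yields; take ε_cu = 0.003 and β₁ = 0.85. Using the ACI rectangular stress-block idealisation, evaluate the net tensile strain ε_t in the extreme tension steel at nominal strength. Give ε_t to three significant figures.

ε_t ≈ 0.0250

a = A_s f_y/(0.85 f'_c b) = 50.06 mm.
β₁ = 0.85, so c = a/β₁ = 50.06/0.85 = 58.89 mm.
From the linear strain diagram with ε_cu = 0.003: ε_t = 0.003 (d − c)/c = 0.003 × (550 − 58.89)/58.89 = 0.0250.
Since ε_t ≥ 0.005, the section is tension-controlled.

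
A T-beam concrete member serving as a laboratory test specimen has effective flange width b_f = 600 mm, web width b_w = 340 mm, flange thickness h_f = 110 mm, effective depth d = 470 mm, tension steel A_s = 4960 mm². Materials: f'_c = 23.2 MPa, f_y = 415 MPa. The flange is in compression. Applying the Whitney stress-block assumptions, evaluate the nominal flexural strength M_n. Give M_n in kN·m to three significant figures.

M_n ≈ 770 kN·m

Tension: T = A_s f_y = 4960 × 415 = 2058400 N.
Try a within the flange: a = T/(0.85 f'_c b_f) = 2058400/(0.85 × 23.2 × 600) = 173.97 mm.
a = 173.97 > h_f = 110 mm: the block extends into the web. Split into flange-overhang and web parts.
C_f = 0.85 f'_c (b_f − b_w) h_f = 0.85 × 23.2 × (600 − 340) × 110 = 563992 N.
Remaining web compression depth: a_w = (T − C_f)/(0.85 f'_c b_w) = (2058400 − 563992)/(0.85 × 23.2 × 340) = 222.89 mm.
M_n = C_f(d − h_f/2) + (T − C_f)(d − a_w/2) = 563992 × (470 − 55) + 1494408 × (470 − 111.445) = 234.06 + 535.83 = 769.89 × 10⁶ N·mm.
M_n = 769.89 kN·m.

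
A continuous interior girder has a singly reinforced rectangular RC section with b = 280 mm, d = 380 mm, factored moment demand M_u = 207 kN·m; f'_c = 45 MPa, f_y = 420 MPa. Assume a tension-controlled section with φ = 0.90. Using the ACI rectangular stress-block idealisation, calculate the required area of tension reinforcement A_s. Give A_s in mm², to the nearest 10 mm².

A_s ≈ 1570 mm²

M_n = M_u/φ = 207/0.90 = 230 kN·m.
With M_n = 0.85 f'_c a b (d − a/2), solve the quadratic for a:
a = d − √(d² − 2M_n/(0.85 f'_c b)) = 380 − √(380² − 2 × 230×10⁶/(0.85 × 45 × 280)) = 61.49 mm.
A_s = 0.85 f'_c a b / f_y = 0.85 × 45 × 61.49 × 280 / 420 = 1568.0 mm².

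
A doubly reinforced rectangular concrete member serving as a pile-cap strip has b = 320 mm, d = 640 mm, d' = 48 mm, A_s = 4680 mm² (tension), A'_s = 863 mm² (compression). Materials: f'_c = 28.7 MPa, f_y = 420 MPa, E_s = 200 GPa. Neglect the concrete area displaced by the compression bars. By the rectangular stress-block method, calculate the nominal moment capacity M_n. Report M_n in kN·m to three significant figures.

Assume both tension and compression steel yield.
Net tension couple steel: A_s − A'_s = 3817 mm².
a = (A_s − A'_s) f_y / (0.85 f'_c b) = 1603140/(0.85 × 28.7 × 320) = 205.36 mm.
c = a/β₁ = 205.36/0.845 = 243.03 mm; ε'_s = 0.003(c − d')/c = 0.0024 ≥ f_y/E_s = 0.0021, so compression steel does yield.
M_n = (A_s − A'_s) f_y (d − a/2) + A'_s f_y (d − d') = [1603140 × (640 − 102.68) + 362460 × (640 − 48)] × 10⁻⁶ = 861.40 + 214.58 = 1075.98 kN·m.

M_n ≈ 1080 kN·m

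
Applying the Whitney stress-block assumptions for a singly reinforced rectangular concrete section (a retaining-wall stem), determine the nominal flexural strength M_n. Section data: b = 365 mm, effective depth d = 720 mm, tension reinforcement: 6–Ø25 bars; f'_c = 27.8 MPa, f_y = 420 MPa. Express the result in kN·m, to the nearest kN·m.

A_s = 6 × 491 = 2946 mm².
T = A_s f_y = 2946 × 420 = 1237320 N = 1237.32 kN.
From C = T: a = T/(0.85 f'_c b) = 1237320/(0.85 × 27.8 × 365) = 143.46 mm.
M_n = T(d − a/2) = 1237.32 kN × (720 − 71.73) mm = 802.12 kN·m.

M_n ≈ 802 kN·m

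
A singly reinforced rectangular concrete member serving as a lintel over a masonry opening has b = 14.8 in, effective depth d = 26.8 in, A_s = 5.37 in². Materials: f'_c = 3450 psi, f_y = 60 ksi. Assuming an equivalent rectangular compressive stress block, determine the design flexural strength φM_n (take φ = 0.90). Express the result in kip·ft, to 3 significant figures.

T = A_s f_y = 5.37 × 60 = 322.2 kips.
a = T/(0.85 f'_c b) = 322.2/(0.85 × 3.45 × 14.8) = 7.424 in.
M_n = T(d − a/2) = 322.2 × (26.8 − 3.712) = 7439.0 kip·in = 7439.0/12 = 619.92 kip·ft.
φM_n = 0.90 × 619.92 = 557.93 kip·ft.

φM_n ≈ 558 kip·ft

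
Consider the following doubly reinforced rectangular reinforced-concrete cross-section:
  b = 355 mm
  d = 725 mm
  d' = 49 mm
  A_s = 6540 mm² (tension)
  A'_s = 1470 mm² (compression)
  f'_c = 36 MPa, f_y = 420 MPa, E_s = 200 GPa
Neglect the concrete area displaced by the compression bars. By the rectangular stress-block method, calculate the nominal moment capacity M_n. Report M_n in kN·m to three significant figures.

Assume both tension and compression steel yield.
Net tension couple steel: A_s − A'_s = 5070 mm².
a = (A_s − A'_s) f_y / (0.85 f'_c b) = 2129400/(0.85 × 36 × 355) = 196.02 mm.
c = a/β₁ = 196.02/0.793 = 247.19 mm; ε'_s = 0.003(c − d')/c = 0.0024 ≥ f_y/E_s = 0.0021, so compression steel does yield.
M_n = (A_s − A'_s) f_y (d − a/2) + A'_s f_y (d − d') = [2129400 × (725 − 98.01) + 617400 × (725 − 49)] × 10⁻⁶ = 1335.11 + 417.36 = 1752.47 kN·m.

M_n ≈ 1750 kN·m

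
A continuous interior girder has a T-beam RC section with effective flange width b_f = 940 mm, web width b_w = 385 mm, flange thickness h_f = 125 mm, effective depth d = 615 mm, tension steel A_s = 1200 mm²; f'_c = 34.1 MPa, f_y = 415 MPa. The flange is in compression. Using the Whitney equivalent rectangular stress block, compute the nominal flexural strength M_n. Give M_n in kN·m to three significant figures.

Tension: T = A_s f_y = 1200 × 415 = 498000 N.
Try a within the flange: a = T/(0.85 f'_c b_f) = 498000/(0.85 × 34.1 × 940) = 18.28 mm.
Since a = 18.28 ≤ h_f = 125 mm, the stress block lies entirely in the flange; analyse as a rectangular beam of width b_f.
M_n = T(d − a/2) = 498000 × (615 − 9.14) = 301.72 × 10⁶ N·mm.
M_n = 301.72 kN·m.

M_n ≈ 302 kN·m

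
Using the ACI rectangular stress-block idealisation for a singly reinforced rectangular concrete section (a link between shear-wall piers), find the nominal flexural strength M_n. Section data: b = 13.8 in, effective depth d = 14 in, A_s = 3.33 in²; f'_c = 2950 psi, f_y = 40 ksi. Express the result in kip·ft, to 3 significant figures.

T = A_s f_y = 3.33 × 40 = 133.2 kips.
a = T/(0.85 f'_c b) = 133.2/(0.85 × 2.95 × 13.8) = 3.849 in.
M_n = T(d − a/2) = 133.2 × (14 − 1.9245) = 1608.5 kip·in = 1608.5/12 = 134.04 kip·ft.

M_n ≈ 134 kip·ft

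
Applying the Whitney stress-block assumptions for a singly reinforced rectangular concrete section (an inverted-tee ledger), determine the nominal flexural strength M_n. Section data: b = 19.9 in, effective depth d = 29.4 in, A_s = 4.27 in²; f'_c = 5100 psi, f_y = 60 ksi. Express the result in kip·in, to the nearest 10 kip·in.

M_n ≈ 7150 kip·in

T = A_s f_y = 4.27 × 60 = 256.2 kips.
a = T/(0.85 f'_c b) = 256.2/(0.85 × 5.1 × 19.9) = 2.970 in.
M_n = T(d − a/2) = 256.2 × (29.4 − 1.485) = 7151.8 kip·in.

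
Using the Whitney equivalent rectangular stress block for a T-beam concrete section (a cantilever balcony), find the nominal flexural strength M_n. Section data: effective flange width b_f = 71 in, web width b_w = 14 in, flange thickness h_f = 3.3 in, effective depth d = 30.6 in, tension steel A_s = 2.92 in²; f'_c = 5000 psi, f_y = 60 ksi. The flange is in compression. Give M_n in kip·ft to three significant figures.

Tension: T = A_s f_y = 2.92 × 60 = 175.2 kips.
Try a within the flange: a = T/(0.85 f'_c b_f) = 175.2/(0.85 × 5 × 71) = 0.581 in.
Since a = 0.581 ≤ h_f = 3.3 in, the stress block lies entirely in the flange; analyse as a rectangular beam of width b_f.
M_n = T(d − a/2) = 175.2 × (30.6 − 0.2905) = 5310.2 kip·in.
M_n = 5310.2/12 = 442.52 kip·ft.

M_n ≈ 443 kip·ft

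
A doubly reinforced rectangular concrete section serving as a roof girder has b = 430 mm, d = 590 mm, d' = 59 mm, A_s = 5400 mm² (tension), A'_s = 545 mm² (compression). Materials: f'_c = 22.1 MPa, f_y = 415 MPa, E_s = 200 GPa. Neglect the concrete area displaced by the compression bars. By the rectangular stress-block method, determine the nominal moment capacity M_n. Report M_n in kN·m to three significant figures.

Assume both tension and compression steel yield.
Net tension couple steel: A_s − A'_s = 4855 mm².
a = (A_s − A'_s) f_y / (0.85 f'_c b) = 2014825/(0.85 × 22.1 × 430) = 249.44 mm.
c = a/β₁ = 249.44/0.85 = 293.46 mm; ε'_s = 0.003(c − d')/c = 0.0024 ≥ f_y/E_s = 0.0021, so compression steel does yield.
M_n = (A_s − A'_s) f_y (d − a/2) + A'_s f_y (d − d') = [2014825 × (590 − 124.72) + 226175 × (590 − 59)] × 10⁻⁶ = 937.46 + 120.10 = 1057.56 kN·m.

M_n ≈ 1060 kN·m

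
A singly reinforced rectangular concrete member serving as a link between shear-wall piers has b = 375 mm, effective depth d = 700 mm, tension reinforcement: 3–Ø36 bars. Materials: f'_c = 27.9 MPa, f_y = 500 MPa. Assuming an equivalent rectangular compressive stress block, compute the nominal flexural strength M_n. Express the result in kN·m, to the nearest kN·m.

A_s = 3 × 1018 = 3054 mm².
T = A_s f_y = 3054 × 500 = 1527000 N = 1527 kN.
From C = T: a = T/(0.85 f'_c b) = 1527000/(0.85 × 27.9 × 375) = 171.71 mm.
M_n = T(d − a/2) = 1527 kN × (700 − 85.855) mm = 937.80 kN·m.

M_n ≈ 938 kN·m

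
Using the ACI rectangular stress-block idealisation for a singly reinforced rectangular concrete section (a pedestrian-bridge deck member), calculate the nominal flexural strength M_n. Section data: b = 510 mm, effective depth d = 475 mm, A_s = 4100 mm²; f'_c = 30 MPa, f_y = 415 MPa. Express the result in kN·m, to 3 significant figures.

T = A_s f_y = 4100 × 415 = 1701500 N = 1701.5 kN.
From C = T: a = T/(0.85 f'_c b) = 1701500/(0.85 × 30 × 510) = 130.83 mm.
M_n = T(d − a/2) = 1701.5 kN × (475 − 65.415) mm = 696.91 kN·m.

M_n ≈ 697 kN·m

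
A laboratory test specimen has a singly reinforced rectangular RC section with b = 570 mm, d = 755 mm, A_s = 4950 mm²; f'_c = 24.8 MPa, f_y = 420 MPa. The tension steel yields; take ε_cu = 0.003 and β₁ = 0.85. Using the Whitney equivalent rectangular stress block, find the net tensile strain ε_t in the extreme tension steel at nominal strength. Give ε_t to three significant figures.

a = A_s f_y/(0.85 f'_c b) = 173.03 mm.
β₁ = 0.85, so c = a/β₁ = 173.03/0.85 = 203.56 mm.
From the linear strain diagram with ε_cu = 0.003: ε_t = 0.003 (d − c)/c = 0.003 × (755 − 203.56)/203.56 = 0.00813.
Since ε_t ≥ 0.005, the section is tension-controlled.

ε_t ≈ 0.00813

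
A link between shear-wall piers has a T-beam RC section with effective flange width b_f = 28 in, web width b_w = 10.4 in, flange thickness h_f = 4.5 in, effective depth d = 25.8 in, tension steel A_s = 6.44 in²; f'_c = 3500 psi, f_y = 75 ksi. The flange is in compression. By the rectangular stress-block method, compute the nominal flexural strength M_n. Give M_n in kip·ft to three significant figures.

Tension: T = A_s f_y = 6.44 × 75 = 483 kips.
Try a within the flange: a = T/(0.85 f'_c b_f) = 483/(0.85 × 3.5 × 28) = 5.798 in.
a = 5.798 > h_f = 4.5 in: the block extends into the web. Split into flange-overhang and web parts.
C_f = 0.85 f'_c (b_f − b_w) h_f = 0.85 × 3.5 × (28 − 10.4) × 4.5 = 235.6 kips.
Remaining web compression depth: a_w = (T − C_f)/(0.85 f'_c b_w) = (483 − 235.6)/(0.85 × 3.5 × 10.4) = 7.996 in.
M_n = C_f(d − h_f/2) + (T − C_f)(d − a_w/2) = 235.6 × (25.8 − 2.25) + 247.4 × (25.8 − 3.998) = 5548.4 + 5393.8 = 10942.2 kip·in.
M_n = 10942.2/12 = 911.85 kip·ft.

M_n ≈ 912 kip·ft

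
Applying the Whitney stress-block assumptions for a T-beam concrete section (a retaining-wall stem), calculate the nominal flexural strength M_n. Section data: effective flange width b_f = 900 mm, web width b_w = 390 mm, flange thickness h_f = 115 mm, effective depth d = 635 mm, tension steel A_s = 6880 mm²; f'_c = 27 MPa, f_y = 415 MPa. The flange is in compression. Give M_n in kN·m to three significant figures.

M_n ≈ 1610 kN·m

Tension: T = A_s f_y = 6880 × 415 = 2855200 N.
Try a within the flange: a = T/(0.85 f'_c b_f) = 2855200/(0.85 × 27 × 900) = 138.23 mm.
a = 138.23 > h_f = 115 mm: the block extends into the web. Split into flange-overhang and web parts.
C_f = 0.85 f'_c (b_f − b_w) h_f = 0.85 × 27 × (900 − 390) × 115 = 1346018 N.
Remaining web compression depth: a_w = (T − C_f)/(0.85 f'_c b_w) = (2855200 − 1346018)/(0.85 × 27 × 390) = 168.61 mm.
M_n = C_f(d − h_f/2) + (T − C_f)(d − a_w/2) = 1346018 × (635 − 57.5) + 1509182 × (635 − 84.305) = 777.33 + 831.10 = 1608.43 × 10⁶ N·mm.
M_n = 1608.43 kN·m.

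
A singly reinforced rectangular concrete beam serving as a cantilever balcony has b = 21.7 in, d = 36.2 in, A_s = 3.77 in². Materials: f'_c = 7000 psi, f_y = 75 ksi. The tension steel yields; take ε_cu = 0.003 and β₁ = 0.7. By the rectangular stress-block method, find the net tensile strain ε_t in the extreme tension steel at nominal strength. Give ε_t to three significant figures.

a = A_s f_y/(0.85 f'_c b) = 2.190 in.
β₁ = 0.7, so c = a/β₁ = 2.190/0.7 = 3.129 in.
From the linear strain diagram with ε_cu = 0.003: ε_t = 0.003 (d − c)/c = 0.003 × (36.2 − 3.129)/3.129 = 0.0317.
Since ε_t ≥ 0.005, the section is tension-controlled.

ε_t ≈ 0.0317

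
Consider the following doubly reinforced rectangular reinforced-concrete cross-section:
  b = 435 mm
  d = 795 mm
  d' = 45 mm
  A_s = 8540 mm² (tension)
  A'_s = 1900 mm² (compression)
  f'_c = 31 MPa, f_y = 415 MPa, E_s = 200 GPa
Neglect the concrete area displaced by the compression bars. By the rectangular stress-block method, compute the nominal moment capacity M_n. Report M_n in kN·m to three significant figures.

M_n ≈ 2450 kN·m

Assume both tension and compression steel yield.
Net tension couple steel: A_s − A'_s = 6640 mm².
a = (A_s − A'_s) f_y / (0.85 f'_c b) = 2755600/(0.85 × 31 × 435) = 240.41 mm.
c = a/β₁ = 240.41/0.829 = 290.00 mm; ε'_s = 0.003(c − d')/c = 0.0025 ≥ f_y/E_s = 0.0021, so compression steel does yield.
M_n = (A_s − A'_s) f_y (d − a/2) + A'_s f_y (d − d') = [2755600 × (795 − 120.205) + 788500 × (795 − 45)] × 10⁻⁶ = 1859.47 + 591.38 = 2450.85 kN·m.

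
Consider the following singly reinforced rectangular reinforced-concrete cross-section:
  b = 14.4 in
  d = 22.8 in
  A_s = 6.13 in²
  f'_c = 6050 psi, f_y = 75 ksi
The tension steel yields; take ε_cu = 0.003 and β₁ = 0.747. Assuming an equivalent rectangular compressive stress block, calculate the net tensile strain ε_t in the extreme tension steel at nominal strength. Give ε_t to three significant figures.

ε_t ≈ 0.00523

a = A_s f_y/(0.85 f'_c b) = 6.208 in.
β₁ = 0.747, so c = a/β₁ = 6.208/0.747 = 8.311 in.
From the linear strain diagram with ε_cu = 0.003: ε_t = 0.003 (d − c)/c = 0.003 × (22.8 − 8.311)/8.311 = 0.00523.
Since ε_t ≥ 0.005, the section is tension-controlled.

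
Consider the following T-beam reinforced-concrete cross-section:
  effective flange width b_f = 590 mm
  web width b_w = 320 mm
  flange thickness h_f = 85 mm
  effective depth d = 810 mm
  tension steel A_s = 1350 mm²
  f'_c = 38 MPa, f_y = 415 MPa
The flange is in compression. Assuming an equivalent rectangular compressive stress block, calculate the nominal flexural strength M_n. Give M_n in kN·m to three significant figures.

M_n ≈ 446 kN·m

Tension: T = A_s f_y = 1350 × 415 = 560250 N.
Try a within the flange: a = T/(0.85 f'_c b_f) = 560250/(0.85 × 38 × 590) = 29.40 mm.
Since a = 29.40 ≤ h_f = 85 mm, the stress block lies entirely in the flange; analyse as a rectangular beam of width b_f.
M_n = T(d − a/2) = 560250 × (810 − 14.7) = 445.57 × 10⁶ N·mm.
M_n = 445.57 kN·m.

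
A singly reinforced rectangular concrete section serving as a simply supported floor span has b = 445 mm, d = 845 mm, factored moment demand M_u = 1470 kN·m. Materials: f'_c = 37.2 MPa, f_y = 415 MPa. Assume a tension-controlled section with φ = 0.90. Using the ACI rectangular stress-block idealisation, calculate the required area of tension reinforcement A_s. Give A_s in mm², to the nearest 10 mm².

M_n = M_u/φ = 1470/0.90 = 1633.33 kN·m.
With M_n = 0.85 f'_c a b (d − a/2), solve the quadratic for a:
a = d − √(d² − 2M_n/(0.85 f'_c b)) = 845 − √(845² − 2 × 1633.33×10⁶/(0.85 × 37.2 × 445)) = 150.83 mm.
A_s = 0.85 f'_c a b / f_y = 0.85 × 37.2 × 150.83 × 445 / 415 = 5114.0 mm².

A_s ≈ 5110 mm²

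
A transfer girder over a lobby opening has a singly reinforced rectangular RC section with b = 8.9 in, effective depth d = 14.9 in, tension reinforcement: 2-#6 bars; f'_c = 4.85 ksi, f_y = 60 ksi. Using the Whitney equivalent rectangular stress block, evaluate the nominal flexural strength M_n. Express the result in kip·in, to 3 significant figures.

M_n ≈ 749 kip·in

A_s = 2 × 0.44 = 0.88 in².
T = A_s f_y = 0.88 × 60 = 52.8 kips.
a = T/(0.85 f'_c b) = 52.8/(0.85 × 4.85 × 8.9) = 1.439 in.
M_n = T(d − a/2) = 52.8 × (14.9 − 0.7195) = 748.7 kip·in.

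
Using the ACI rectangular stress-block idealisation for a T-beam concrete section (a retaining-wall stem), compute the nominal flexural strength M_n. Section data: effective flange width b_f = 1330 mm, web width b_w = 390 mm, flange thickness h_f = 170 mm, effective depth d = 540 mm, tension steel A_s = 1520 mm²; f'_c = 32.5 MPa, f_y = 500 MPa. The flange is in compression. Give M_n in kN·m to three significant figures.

Tension: T = A_s f_y = 1520 × 500 = 760000 N.
Try a within the flange: a = T/(0.85 f'_c b_f) = 760000/(0.85 × 32.5 × 1330) = 20.69 mm.
Since a = 20.69 ≤ h_f = 170 mm, the stress block lies entirely in the flange; analyse as a rectangular beam of width b_f.
M_n = T(d − a/2) = 760000 × (540 − 10.345) = 402.54 × 10⁶ N·mm.
M_n = 402.54 kN·m.

M_n ≈ 403 kN·m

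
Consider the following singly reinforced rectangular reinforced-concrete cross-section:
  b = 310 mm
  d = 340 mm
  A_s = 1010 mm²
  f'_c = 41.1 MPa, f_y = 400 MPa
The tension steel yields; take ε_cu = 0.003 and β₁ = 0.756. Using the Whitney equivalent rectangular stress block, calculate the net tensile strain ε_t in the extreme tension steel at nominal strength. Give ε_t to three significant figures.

ε_t ≈ 0.0177

a = A_s f_y/(0.85 f'_c b) = 37.30 mm.
β₁ = 0.756, so c = a/β₁ = 37.30/0.756 = 49.34 mm.
From the linear strain diagram with ε_cu = 0.003: ε_t = 0.003 (d − c)/c = 0.003 × (340 − 49.34)/49.34 = 0.0177.
Since ε_t ≥ 0.005, the section is tension-controlled.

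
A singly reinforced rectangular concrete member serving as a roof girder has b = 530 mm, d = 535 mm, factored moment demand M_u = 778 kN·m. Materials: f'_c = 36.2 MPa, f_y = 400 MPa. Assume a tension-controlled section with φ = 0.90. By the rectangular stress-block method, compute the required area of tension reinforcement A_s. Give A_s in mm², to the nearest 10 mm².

A_s ≈ 4500 mm²

M_n = M_u/φ = 778/0.90 = 864.444 kN·m.
With M_n = 0.85 f'_c a b (d − a/2), solve the quadratic for a:
a = d − √(d² − 2M_n/(0.85 f'_c b)) = 535 − √(535² − 2 × 864.444×10⁶/(0.85 × 36.2 × 530)) = 110.49 mm.
A_s = 0.85 f'_c a b / f_y = 0.85 × 36.2 × 110.49 × 530 / 400 = 4504.7 mm².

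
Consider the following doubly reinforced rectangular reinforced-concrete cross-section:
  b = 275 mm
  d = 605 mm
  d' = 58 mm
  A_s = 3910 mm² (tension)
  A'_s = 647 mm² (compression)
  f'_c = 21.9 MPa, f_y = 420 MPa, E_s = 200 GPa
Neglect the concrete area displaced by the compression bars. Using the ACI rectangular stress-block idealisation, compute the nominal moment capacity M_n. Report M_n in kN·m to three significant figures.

M_n ≈ 794 kN·m

Assume both tension and compression steel yield.
Net tension couple steel: A_s − A'_s = 3263 mm².
a = (A_s − A'_s) f_y / (0.85 f'_c b) = 1370460/(0.85 × 21.9 × 275) = 267.71 mm.
c = a/β₁ = 267.71/0.85 = 314.95 mm; ε'_s = 0.003(c − d')/c = 0.0024 ≥ f_y/E_s = 0.0021, so compression steel does yield.
M_n = (A_s − A'_s) f_y (d − a/2) + A'_s f_y (d − d') = [1370460 × (605 − 133.855) + 271740 × (605 − 58)] × 10⁻⁶ = 645.69 + 148.64 = 794.33 kN·m.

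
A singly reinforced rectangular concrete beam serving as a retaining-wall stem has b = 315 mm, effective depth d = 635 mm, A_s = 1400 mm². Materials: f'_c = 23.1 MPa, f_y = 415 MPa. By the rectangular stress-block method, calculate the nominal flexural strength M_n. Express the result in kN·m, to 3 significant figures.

T = A_s f_y = 1400 × 415 = 581000 N = 581 kN.
From C = T: a = T/(0.85 f'_c b) = 581000/(0.85 × 23.1 × 315) = 93.94 mm.
M_n = T(d − a/2) = 581 kN × (635 − 46.97) mm = 341.65 kN·m.

M_n ≈ 342 kN·m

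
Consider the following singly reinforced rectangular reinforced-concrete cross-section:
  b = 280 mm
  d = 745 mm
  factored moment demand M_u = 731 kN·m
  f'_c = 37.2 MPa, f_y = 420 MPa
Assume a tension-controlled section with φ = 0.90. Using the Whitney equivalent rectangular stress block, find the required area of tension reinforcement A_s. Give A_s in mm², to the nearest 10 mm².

A_s ≈ 2860 mm²

M_n = M_u/φ = 731/0.90 = 812.222 kN·m.
With M_n = 0.85 f'_c a b (d − a/2), solve the quadratic for a:
a = d − √(d² − 2M_n/(0.85 f'_c b)) = 745 − √(745² − 2 × 812.222×10⁶/(0.85 × 37.2 × 280)) = 135.45 mm.
A_s = 0.85 f'_c a b / f_y = 0.85 × 37.2 × 135.45 × 280 / 420 = 2855.3 mm².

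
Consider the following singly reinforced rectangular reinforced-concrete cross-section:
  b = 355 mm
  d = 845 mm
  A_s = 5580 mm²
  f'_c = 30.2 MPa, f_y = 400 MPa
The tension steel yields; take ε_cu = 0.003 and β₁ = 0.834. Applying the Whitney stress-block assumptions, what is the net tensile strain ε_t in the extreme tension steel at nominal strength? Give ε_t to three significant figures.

ε_t ≈ 0.00563

a = A_s f_y/(0.85 f'_c b) = 244.93 mm.
β₁ = 0.834, so c = a/β₁ = 244.93/0.834 = 293.68 mm.
From the linear strain diagram with ε_cu = 0.003: ε_t = 0.003 (d − c)/c = 0.003 × (845 − 293.68)/293.68 = 0.00563.
Since ε_t ≥ 0.005, the section is tension-controlled.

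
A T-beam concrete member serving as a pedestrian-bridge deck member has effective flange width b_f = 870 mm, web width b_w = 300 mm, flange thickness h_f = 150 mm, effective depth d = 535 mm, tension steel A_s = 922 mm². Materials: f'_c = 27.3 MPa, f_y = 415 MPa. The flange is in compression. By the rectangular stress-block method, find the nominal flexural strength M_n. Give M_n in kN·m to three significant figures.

M_n ≈ 201 kN·m

Tension: T = A_s f_y = 922 × 415 = 382630 N.
Try a within the flange: a = T/(0.85 f'_c b_f) = 382630/(0.85 × 27.3 × 870) = 18.95 mm.
Since a = 18.95 ≤ h_f = 150 mm, the stress block lies entirely in the flange; analyse as a rectangular beam of width b_f.
M_n = T(d − a/2) = 382630 × (535 − 9.475) = 201.08 × 10⁶ N·mm.
M_n = 201.08 kN·m.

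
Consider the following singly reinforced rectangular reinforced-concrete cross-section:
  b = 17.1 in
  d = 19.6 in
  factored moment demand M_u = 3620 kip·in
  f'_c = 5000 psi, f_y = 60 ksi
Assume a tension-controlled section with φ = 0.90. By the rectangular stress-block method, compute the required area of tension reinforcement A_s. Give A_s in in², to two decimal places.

M_n = M_u/φ = 3620/0.90 = 4022.22 kip·in.
From M_n = 0.85 f'_c a b (d − a/2):
a = d − √(d² − 2M_n/(0.85 f'_c b)) = 19.6 − √(19.6² − 2 × 4022.22/(0.85 × 5 × 17.1)) = 3.063 in.
A_s = 0.85 f'_c a b / f_y = 0.85 × 5 × 3.063 × 17.1 / 60 = 3.710 in².

A_s ≈ 3.71 in²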